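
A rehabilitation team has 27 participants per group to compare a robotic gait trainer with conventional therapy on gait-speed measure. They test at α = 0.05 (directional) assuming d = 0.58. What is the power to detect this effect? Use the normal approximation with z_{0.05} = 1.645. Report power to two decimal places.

power ≈ 0.69

For two equal groups, power = Φ(d·√(n/2) − z_{α}).
d·√(n/2) = 0.58 × √(27/2) = 0.58 × 3.674 = 2.131.
z_β = 2.131 − 1.645 = 0.486.
Power = Φ(0.486) = 0.687.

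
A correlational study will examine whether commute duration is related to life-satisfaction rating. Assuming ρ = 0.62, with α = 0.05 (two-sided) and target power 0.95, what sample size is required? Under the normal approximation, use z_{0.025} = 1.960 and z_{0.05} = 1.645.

n = 28

Fisher's z: C = ½·ln((1+r)/(1−r)) = ½·ln(4.2632) = 0.7250.
n = ((z_{α/2} + z_β)/C)² + 3.
(1.960 + 1.645) / 0.7250 = 3.605 / 0.7250 = 4.972.
n = 4.972² + 3 = 24.72 + 3 = 27.7.
Round up.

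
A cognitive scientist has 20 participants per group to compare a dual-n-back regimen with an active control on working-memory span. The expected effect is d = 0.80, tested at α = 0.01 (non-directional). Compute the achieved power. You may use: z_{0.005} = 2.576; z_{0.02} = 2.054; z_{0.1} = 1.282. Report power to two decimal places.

power ≈ 0.48

For two equal groups, power = Φ(d·√(n/2) − z_{α/2}).
d·√(n/2) = 0.80 × √(20/2) = 0.80 × 3.162 = 2.530.
z_β = 2.530 − 2.576 = -0.046.
Power = Φ(-0.046) = 0.482.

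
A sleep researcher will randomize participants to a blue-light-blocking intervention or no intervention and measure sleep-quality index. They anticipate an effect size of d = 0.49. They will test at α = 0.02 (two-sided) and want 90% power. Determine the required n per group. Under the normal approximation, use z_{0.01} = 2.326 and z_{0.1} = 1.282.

n = 109 per group

For two independent groups with equal n: n = 2·((z_{α/2} + z_β) / d)².
z_{α/2} + z_β = 2.326 + 1.282 = 3.608.
n = 2 × (3.608 / 0.49)² = 2 × 7.363² = 2 × 54.22 = 108.4.
Round up to the next whole participant.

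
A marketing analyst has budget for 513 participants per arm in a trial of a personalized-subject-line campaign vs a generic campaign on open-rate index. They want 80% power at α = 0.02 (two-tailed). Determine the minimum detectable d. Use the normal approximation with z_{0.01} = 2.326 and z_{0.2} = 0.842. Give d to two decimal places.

d_min ≈ 0.20

For two independent groups of n = 513 each: d_min = (z_{α/2} + z_β)·√(2/n).
z-sum = 2.326 + 0.842 = 3.168.
d_min = 3.168 × √(2/513) = 3.168 × 0.0624 = 0.198.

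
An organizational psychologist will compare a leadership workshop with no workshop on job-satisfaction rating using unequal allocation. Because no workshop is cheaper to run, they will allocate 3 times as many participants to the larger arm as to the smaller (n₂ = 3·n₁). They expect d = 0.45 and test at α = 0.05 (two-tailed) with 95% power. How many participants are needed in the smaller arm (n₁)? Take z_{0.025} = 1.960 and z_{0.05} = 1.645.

With allocation ratio k = n₂/n₁ = 3, Var(x̄₁−x̄₂) = σ²(1/n₁ + 1/(k·n₁)) = σ²·(k+1)/(k·n₁).
So n₁ = (1 + 1/k)·((z_{α/2} + z_β)/d)² = 1.333 × (3.605/0.45)².
n₁ = 1.333 × 64.18 = 85.6.
Round up: n₁ = 86, giving n₂ = 3 × 86 = 258.

n₁ = 86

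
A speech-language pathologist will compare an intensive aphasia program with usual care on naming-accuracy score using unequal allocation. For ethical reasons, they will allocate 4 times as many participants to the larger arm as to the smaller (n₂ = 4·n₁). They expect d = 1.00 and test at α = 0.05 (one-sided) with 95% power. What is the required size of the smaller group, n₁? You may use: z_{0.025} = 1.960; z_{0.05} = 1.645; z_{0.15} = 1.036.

With allocation ratio k = n₂/n₁ = 4, Var(x̄₁−x̄₂) = σ²(1/n₁ + 1/(k·n₁)) = σ²·(k+1)/(k·n₁).
So n₁ = (1 + 1/k)·((z_{α} + z_β)/d)² = 1.250 × (3.290/1.00)².
n₁ = 1.250 × 10.82 = 13.5.
Round up: n₁ = 14, giving n₂ = 4 × 14 = 56.

n₁ = 14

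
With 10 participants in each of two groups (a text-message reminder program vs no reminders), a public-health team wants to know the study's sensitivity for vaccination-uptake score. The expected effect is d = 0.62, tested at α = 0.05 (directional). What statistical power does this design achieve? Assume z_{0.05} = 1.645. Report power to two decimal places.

For two equal groups, power = Φ(d·√(n/2) − z_{α}).
d·√(n/2) = 0.62 × √(10/2) = 0.62 × 2.236 = 1.386.
z_β = 1.386 − 1.645 = -0.259.
Power = Φ(-0.259) = 0.398.

power ≈ 0.40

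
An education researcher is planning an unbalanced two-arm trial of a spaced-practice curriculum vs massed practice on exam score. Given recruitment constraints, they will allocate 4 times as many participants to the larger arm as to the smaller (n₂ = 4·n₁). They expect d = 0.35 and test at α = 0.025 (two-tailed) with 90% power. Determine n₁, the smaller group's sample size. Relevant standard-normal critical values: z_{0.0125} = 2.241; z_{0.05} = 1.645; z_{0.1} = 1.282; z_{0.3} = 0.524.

With allocation ratio k = n₂/n₁ = 4, Var(x̄₁−x̄₂) = σ²(1/n₁ + 1/(k·n₁)) = σ²·(k+1)/(k·n₁).
So n₁ = (1 + 1/k)·((z_{α/2} + z_β)/d)² = 1.250 × (3.523/0.35)².
n₁ = 1.250 × 101.32 = 126.6.
Round up: n₁ = 127, giving n₂ = 4 × 127 = 508.

n₁ = 127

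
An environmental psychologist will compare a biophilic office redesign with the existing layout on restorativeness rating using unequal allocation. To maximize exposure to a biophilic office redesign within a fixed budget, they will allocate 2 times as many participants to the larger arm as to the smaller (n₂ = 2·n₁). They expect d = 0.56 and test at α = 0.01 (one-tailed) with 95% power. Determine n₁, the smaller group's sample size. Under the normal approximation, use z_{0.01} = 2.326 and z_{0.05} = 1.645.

n₁ = 76

With allocation ratio k = n₂/n₁ = 2, Var(x̄₁−x̄₂) = σ²(1/n₁ + 1/(k·n₁)) = σ²·(k+1)/(k·n₁).
So n₁ = (1 + 1/k)·((z_{α} + z_β)/d)² = 1.500 × (3.971/0.56)².
n₁ = 1.500 × 50.28 = 75.4.
Round up: n₁ = 76, giving n₂ = 2 × 76 = 152.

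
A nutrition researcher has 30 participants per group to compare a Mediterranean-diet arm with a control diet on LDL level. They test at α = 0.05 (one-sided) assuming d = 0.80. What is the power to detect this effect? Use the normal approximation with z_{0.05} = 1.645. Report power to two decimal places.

power ≈ 0.93

For two equal groups, power = Φ(d·√(n/2) − z_{α}).
d·√(n/2) = 0.80 × √(30/2) = 0.80 × 3.873 = 3.098.
z_β = 3.098 − 1.645 = 1.453.
Power = Φ(1.453) = 0.927.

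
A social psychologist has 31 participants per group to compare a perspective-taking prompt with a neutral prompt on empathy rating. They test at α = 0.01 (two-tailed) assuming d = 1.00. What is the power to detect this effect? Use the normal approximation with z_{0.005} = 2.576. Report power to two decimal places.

power ≈ 0.91

For two equal groups, power = Φ(d·√(n/2) − z_{α/2}).
d·√(n/2) = 1.00 × √(31/2) = 1.00 × 3.937 = 3.937.
z_β = 3.937 − 2.576 = 1.361.
Power = Φ(1.361) = 0.913.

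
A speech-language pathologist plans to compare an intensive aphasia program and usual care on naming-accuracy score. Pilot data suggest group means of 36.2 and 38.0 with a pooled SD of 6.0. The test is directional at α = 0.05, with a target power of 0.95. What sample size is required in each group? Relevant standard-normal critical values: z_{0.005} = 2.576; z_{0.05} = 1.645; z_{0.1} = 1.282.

n = 241 per group

Cohen's d = |M₁ − M₂| / SD_pooled = |36.2 − 38.0| / 6.0 = 1.8 / 6.0 = 0.300.
For two independent groups with equal n: n = 2·((z_{α} + z_β) / d)².
z_{α} + z_β = 1.645 + 1.645 = 3.290.
n = 2 × (3.290 / 0.300)² = 2 × 10.967² = 2 × 120.27 = 240.5.
Round up to the next whole participant.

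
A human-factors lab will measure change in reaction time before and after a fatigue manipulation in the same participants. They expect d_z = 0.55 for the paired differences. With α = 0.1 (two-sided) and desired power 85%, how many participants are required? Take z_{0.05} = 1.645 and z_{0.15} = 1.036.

n = 24 pairs

For a paired (one-sample on differences) test: n = ((z_{α/2} + z_β) / d)².
z_{α/2} + z_β = 1.645 + 1.036 = 2.681.
n = (2.681 / 0.55)² = 4.875² = 23.76.
Round up.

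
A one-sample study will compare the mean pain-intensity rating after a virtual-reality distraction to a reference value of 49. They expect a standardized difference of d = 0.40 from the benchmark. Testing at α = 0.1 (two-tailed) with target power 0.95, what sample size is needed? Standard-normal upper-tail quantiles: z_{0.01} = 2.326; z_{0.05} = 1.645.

n = 68

For a one-sample test: n = ((z_{α/2} + z_β) / d)².
z_{α/2} + z_β = 1.645 + 1.645 = 3.290.
n = (3.290 / 0.40)² = 8.225² = 67.65.
Round up.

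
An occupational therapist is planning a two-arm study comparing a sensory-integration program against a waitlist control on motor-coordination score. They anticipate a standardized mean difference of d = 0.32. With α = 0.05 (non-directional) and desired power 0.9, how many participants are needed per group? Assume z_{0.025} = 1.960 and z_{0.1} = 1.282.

For two independent groups with equal n: n = 2·((z_{α/2} + z_β) / d)².
z_{α/2} + z_β = 1.960 + 1.282 = 3.242.
n = 2 × (3.242 / 0.32)² = 2 × 10.131² = 2 × 102.64 = 205.3.
Round up to the next whole participant.

n = 206 per group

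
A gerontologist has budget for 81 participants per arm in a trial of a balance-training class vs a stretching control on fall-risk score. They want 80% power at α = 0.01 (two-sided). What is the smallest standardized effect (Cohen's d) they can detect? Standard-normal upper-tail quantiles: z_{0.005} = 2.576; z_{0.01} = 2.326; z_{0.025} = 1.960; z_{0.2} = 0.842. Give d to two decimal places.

d_min ≈ 0.54

For two independent groups of n = 81 each: d_min = (z_{α/2} + z_β)·√(2/n).
z-sum = 2.576 + 0.842 = 3.418.
d_min = 3.418 × √(2/81) = 3.418 × 0.1571 = 0.537.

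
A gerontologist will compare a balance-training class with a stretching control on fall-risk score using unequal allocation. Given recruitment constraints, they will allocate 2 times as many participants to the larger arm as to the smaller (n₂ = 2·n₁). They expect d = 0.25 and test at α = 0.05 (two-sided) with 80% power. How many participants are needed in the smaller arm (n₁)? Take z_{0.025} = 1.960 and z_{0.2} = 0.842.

With allocation ratio k = n₂/n₁ = 2, Var(x̄₁−x̄₂) = σ²(1/n₁ + 1/(k·n₁)) = σ²·(k+1)/(k·n₁).
So n₁ = (1 + 1/k)·((z_{α/2} + z_β)/d)² = 1.500 × (2.802/0.25)².
n₁ = 1.500 × 125.62 = 188.4.
Round up: n₁ = 189, giving n₂ = 2 × 189 = 378.

n₁ = 189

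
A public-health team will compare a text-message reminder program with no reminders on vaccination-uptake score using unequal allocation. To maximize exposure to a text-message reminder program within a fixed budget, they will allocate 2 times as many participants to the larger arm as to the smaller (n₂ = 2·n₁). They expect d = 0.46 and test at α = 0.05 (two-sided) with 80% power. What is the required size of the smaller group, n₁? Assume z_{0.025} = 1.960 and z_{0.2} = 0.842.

With allocation ratio k = n₂/n₁ = 2, Var(x̄₁−x̄₂) = σ²(1/n₁ + 1/(k·n₁)) = σ²·(k+1)/(k·n₁).
So n₁ = (1 + 1/k)·((z_{α/2} + z_β)/d)² = 1.500 × (2.802/0.46)².
n₁ = 1.500 × 37.10 = 55.7.
Round up: n₁ = 56, giving n₂ = 2 × 56 = 112.

n₁ = 56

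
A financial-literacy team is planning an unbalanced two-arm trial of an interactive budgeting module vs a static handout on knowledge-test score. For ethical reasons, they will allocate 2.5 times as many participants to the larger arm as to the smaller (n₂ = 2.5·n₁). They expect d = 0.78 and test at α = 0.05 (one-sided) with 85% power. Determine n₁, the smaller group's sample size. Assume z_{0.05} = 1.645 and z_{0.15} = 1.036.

n₁ = 17

With allocation ratio k = n₂/n₁ = 2.5, Var(x̄₁−x̄₂) = σ²(1/n₁ + 1/(k·n₁)) = σ²·(k+1)/(k·n₁).
So n₁ = (1 + 1/k)·((z_{α} + z_β)/d)² = 1.400 × (2.681/0.78)².
n₁ = 1.400 × 11.81 = 16.5.
Round up: n₁ = 17, giving n₂ = ⌈2.5 × 17⌉ = ⌈42.5⌉ = 43.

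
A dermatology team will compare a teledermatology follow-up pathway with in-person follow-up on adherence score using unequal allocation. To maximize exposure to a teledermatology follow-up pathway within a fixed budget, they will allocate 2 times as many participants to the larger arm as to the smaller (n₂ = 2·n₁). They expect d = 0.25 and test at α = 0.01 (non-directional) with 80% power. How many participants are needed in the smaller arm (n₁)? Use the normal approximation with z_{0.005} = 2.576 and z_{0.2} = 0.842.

n₁ = 281

With allocation ratio k = n₂/n₁ = 2, Var(x̄₁−x̄₂) = σ²(1/n₁ + 1/(k·n₁)) = σ²·(k+1)/(k·n₁).
So n₁ = (1 + 1/k)·((z_{α/2} + z_β)/d)² = 1.500 × (3.418/0.25)².
n₁ = 1.500 × 186.92 = 280.4.
Round up: n₁ = 281, giving n₂ = 2 × 281 = 562.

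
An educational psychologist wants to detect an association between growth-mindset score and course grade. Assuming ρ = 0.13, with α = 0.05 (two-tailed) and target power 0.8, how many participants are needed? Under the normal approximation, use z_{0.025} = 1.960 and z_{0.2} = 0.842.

n = 463

Fisher's z: C = ½·ln((1+r)/(1−r)) = ½·ln(1.2989) = 0.1307.
n = ((z_{α/2} + z_β)/C)² + 3.
(1.960 + 0.842) / 0.1307 = 2.802 / 0.1307 = 21.438.
n = 21.438² + 3 = 459.61 + 3 = 462.6.
Round up.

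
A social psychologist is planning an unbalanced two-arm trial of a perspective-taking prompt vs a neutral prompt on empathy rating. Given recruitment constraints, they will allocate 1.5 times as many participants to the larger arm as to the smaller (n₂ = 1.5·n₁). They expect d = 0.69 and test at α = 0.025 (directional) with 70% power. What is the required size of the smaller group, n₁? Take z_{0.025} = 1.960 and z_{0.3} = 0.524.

With allocation ratio k = n₂/n₁ = 1.5, Var(x̄₁−x̄₂) = σ²(1/n₁ + 1/(k·n₁)) = σ²·(k+1)/(k·n₁).
So n₁ = (1 + 1/k)·((z_{α} + z_β)/d)² = 1.667 × (2.484/0.69)².
n₁ = 1.667 × 12.96 = 21.6.
Round up: n₁ = 22, giving n₂ = 1.5 × 22 = 33.

n₁ = 22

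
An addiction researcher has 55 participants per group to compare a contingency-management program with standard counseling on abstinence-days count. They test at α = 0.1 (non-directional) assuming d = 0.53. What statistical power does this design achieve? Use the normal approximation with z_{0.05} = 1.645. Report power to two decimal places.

For two equal groups, power = Φ(d·√(n/2) − z_{α/2}).
d·√(n/2) = 0.53 × √(55/2) = 0.53 × 5.244 = 2.779.
z_β = 2.779 − 1.645 = 1.134.
Power = Φ(1.134) = 0.872.

power ≈ 0.87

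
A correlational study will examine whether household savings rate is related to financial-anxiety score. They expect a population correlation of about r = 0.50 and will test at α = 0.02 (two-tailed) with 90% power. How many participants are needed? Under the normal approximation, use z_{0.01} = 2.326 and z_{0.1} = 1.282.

n = 47

Fisher's z: C = ½·ln((1+r)/(1−r)) = ½·ln(3.0000) = 0.5493.
n = ((z_{α/2} + z_β)/C)² + 3.
(2.326 + 1.282) / 0.5493 = 3.608 / 0.5493 = 6.568.
n = 6.568² + 3 = 43.14 + 3 = 46.1.
Round up.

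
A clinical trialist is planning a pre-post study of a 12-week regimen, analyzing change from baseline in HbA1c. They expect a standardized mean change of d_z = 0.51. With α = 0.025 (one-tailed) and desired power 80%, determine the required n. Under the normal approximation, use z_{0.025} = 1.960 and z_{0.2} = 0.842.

n = 31 pairs

For a paired (one-sample on differences) test: n = ((z_{α} + z_β) / d)².
z_{α} + z_β = 1.960 + 0.842 = 2.802.
n = (2.802 / 0.51)² = 5.494² = 30.19.
Round up.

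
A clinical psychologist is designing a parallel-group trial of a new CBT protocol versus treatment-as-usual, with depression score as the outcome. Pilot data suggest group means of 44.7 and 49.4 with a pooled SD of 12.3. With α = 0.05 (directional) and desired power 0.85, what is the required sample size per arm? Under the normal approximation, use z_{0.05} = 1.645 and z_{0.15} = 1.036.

n = 99 per group

Cohen's d = |M₁ − M₂| / SD_pooled = |44.7 − 49.4| / 12.3 = 4.7 / 12.3 = 0.382.
For two independent groups with equal n: n = 2·((z_{α} + z_β) / d)².
z_{α} + z_β = 1.645 + 1.036 = 2.681.
n = 2 × (2.681 / 0.382)² = 2 × 7.018² = 2 × 49.26 = 98.5.
Round up to the next whole participant.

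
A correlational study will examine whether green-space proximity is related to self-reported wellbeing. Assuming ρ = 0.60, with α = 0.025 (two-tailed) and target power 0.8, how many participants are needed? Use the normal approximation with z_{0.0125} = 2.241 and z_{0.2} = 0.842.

n = 23

Fisher's z: C = ½·ln((1+r)/(1−r)) = ½·ln(4.0000) = 0.6931.
n = ((z_{α/2} + z_β)/C)² + 3.
(2.241 + 0.842) / 0.6931 = 3.083 / 0.6931 = 4.448.
n = 4.448² + 3 = 19.79 + 3 = 22.8.
Round up.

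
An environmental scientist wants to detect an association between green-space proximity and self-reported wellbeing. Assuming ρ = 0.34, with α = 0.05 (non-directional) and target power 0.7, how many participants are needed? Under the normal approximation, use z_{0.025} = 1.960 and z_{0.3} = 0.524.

n = 53

Fisher's z: C = ½·ln((1+r)/(1−r)) = ½·ln(2.0303) = 0.3541.
n = ((z_{α/2} + z_β)/C)² + 3.
(1.960 + 0.524) / 0.3541 = 2.484 / 0.3541 = 7.015.
n = 7.015² + 3 = 49.21 + 3 = 52.2.
Round up.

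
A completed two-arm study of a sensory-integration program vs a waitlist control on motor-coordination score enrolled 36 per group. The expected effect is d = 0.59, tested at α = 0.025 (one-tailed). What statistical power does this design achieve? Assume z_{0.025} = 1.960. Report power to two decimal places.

For two equal groups, power = Φ(d·√(n/2) − z_{α}).
d·√(n/2) = 0.59 × √(36/2) = 0.59 × 4.243 = 2.503.
z_β = 2.503 − 1.960 = 0.543.
Power = Φ(0.543) = 0.706.

power ≈ 0.71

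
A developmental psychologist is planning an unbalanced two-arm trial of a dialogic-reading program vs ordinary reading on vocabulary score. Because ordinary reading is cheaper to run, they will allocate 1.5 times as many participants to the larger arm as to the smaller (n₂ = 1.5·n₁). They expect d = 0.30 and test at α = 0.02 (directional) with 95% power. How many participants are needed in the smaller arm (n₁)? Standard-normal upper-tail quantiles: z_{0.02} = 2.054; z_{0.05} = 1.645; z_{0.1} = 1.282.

n₁ = 254

With allocation ratio k = n₂/n₁ = 1.5, Var(x̄₁−x̄₂) = σ²(1/n₁ + 1/(k·n₁)) = σ²·(k+1)/(k·n₁).
So n₁ = (1 + 1/k)·((z_{α} + z_β)/d)² = 1.667 × (3.699/0.30)².
n₁ = 1.667 × 152.03 = 253.4.
Round up: n₁ = 254, giving n₂ = 1.5 × 254 = 381.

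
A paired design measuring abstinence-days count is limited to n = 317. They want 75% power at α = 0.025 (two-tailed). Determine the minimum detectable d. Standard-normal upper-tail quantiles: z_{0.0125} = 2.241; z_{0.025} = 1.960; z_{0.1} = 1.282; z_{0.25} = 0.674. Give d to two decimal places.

d_min ≈ 0.16

For a single sample (or paired design) of n = 317: d_min = (z_{α/2} + z_β)/√n.
z-sum = 2.241 + 0.674 = 2.915.
d_min = 2.915 / √317 = 2.915 / 17.804 = 0.164.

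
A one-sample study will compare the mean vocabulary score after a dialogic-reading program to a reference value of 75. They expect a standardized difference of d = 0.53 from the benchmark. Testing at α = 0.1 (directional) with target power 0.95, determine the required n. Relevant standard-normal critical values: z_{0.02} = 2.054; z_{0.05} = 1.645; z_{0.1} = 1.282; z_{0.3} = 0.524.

For a one-sample test: n = ((z_{α} + z_β) / d)².
z_{α} + z_β = 1.282 + 1.645 = 2.927.
n = (2.927 / 0.53)² = 5.523² = 30.50.
Round up.

n = 31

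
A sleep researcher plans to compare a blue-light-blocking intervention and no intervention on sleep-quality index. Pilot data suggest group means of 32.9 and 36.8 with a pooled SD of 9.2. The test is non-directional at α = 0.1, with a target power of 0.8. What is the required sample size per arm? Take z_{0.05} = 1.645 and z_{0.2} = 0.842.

Cohen's d = |M₁ − M₂| / SD_pooled = |32.9 − 36.8| / 9.2 = 3.9 / 9.2 = 0.424.
For two independent groups with equal n: n = 2·((z_{α/2} + z_β) / d)².
z_{α/2} + z_β = 1.645 + 0.842 = 2.487.
n = 2 × (2.487 / 0.424)² = 2 × 5.866² = 2 × 34.40 = 68.8.
Round up to the next whole participant.

n = 69 per group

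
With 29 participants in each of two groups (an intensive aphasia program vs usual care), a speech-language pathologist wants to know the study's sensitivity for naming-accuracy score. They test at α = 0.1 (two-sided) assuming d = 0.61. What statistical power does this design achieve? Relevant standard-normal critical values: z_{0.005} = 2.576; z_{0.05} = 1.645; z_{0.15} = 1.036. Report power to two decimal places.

power ≈ 0.75

For two equal groups, power = Φ(d·√(n/2) − z_{α/2}).
d·√(n/2) = 0.61 × √(29/2) = 0.61 × 3.808 = 2.323.
z_β = 2.323 − 1.645 = 0.678.
Power = Φ(0.678) = 0.751.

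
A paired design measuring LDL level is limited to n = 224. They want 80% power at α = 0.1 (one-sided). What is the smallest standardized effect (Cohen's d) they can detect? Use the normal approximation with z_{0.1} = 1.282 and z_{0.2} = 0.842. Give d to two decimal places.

For a single sample (or paired design) of n = 224: d_min = (z_{α} + z_β)/√n.
z-sum = 1.282 + 0.842 = 2.124.
d_min = 2.124 / √224 = 2.124 / 14.967 = 0.142.

d_min ≈ 0.14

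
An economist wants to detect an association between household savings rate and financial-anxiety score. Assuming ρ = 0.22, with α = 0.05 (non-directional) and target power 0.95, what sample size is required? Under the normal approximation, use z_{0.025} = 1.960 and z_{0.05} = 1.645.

Fisher's z: C = ½·ln((1+r)/(1−r)) = ½·ln(1.5641) = 0.2237.
n = ((z_{α/2} + z_β)/C)² + 3.
(1.960 + 1.645) / 0.2237 = 3.605 / 0.2237 = 16.115.
n = 16.115² + 3 = 259.70 + 3 = 262.7.
Round up.

n = 263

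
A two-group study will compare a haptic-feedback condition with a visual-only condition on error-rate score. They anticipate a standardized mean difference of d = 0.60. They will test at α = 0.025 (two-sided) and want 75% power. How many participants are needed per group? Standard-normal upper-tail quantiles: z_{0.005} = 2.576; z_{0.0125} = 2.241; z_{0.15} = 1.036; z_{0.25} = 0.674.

For two independent groups with equal n: n = 2·((z_{α/2} + z_β) / d)².
z_{α/2} + z_β = 2.241 + 0.674 = 2.915.
n = 2 × (2.915 / 0.60)² = 2 × 4.858² = 2 × 23.60 = 47.2.
Round up to the next whole participant.

n = 48 per group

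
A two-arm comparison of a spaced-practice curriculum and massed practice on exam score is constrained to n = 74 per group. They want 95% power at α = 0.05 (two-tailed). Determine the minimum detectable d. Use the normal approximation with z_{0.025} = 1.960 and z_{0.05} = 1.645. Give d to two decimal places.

For two independent groups of n = 74 each: d_min = (z_{α/2} + z_β)·√(2/n).
z-sum = 1.960 + 1.645 = 3.605.
d_min = 3.605 × √(2/74) = 3.605 × 0.1644 = 0.593.

d_min ≈ 0.59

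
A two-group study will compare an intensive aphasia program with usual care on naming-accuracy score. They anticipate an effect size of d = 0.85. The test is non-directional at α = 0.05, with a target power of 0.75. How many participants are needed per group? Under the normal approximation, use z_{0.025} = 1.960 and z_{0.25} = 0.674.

n = 20 per group

For two independent groups with equal n: n = 2·((z_{α/2} + z_β) / d)².
z_{α/2} + z_β = 1.960 + 0.674 = 2.634.
n = 2 × (2.634 / 0.85)² = 2 × 3.099² = 2 × 9.60 = 19.2.
Round up to the next whole participant.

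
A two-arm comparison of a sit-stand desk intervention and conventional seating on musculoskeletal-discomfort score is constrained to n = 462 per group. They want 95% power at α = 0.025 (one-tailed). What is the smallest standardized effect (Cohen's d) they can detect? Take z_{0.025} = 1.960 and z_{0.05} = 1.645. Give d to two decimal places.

For two independent groups of n = 462 each: d_min = (z_{α} + z_β)·√(2/n).
z-sum = 1.960 + 1.645 = 3.605.
d_min = 3.605 × √(2/462) = 3.605 × 0.0658 = 0.237.

d_min ≈ 0.24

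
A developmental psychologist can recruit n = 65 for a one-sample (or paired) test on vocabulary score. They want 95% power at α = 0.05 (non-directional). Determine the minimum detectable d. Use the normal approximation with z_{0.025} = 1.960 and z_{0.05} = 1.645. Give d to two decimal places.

d_min ≈ 0.45

For a single sample (or paired design) of n = 65: d_min = (z_{α/2} + z_β)/√n.
z-sum = 1.960 + 1.645 = 3.605.
d_min = 3.605 / √65 = 3.605 / 8.062 = 0.447.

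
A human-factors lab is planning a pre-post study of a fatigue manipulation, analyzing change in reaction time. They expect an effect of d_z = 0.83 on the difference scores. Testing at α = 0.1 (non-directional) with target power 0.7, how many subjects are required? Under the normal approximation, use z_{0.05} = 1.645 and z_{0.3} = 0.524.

For a paired (one-sample on differences) test: n = ((z_{α/2} + z_β) / d)².
z_{α/2} + z_β = 1.645 + 0.524 = 2.169.
n = (2.169 / 0.83)² = 2.613² = 6.83.
Round up.

n = 7 pairs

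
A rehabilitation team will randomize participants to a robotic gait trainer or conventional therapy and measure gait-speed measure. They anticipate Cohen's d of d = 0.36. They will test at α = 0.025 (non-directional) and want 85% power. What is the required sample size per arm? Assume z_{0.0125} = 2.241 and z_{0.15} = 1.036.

For two independent groups with equal n: n = 2·((z_{α/2} + z_β) / d)².
z_{α/2} + z_β = 2.241 + 1.036 = 3.277.
n = 2 × (3.277 / 0.36)² = 2 × 9.103² = 2 × 82.86 = 165.7.
Round up to the next whole participant.

n = 166 per group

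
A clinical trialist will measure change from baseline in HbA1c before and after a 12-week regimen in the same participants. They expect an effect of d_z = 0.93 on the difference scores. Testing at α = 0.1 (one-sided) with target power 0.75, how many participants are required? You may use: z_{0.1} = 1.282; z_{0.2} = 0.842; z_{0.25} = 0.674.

For a paired (one-sample on differences) test: n = ((z_{α} + z_β) / d)².
z_{α} + z_β = 1.282 + 0.674 = 1.956.
n = (1.956 / 0.93)² = 2.103² = 4.42.
Round up.

n = 5 pairs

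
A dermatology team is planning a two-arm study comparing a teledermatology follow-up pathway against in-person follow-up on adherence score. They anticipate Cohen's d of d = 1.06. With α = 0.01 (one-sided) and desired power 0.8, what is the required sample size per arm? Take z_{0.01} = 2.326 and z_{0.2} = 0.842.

For two independent groups with equal n: n = 2·((z_{α} + z_β) / d)².
z_{α} + z_β = 2.326 + 0.842 = 3.168.
n = 2 × (3.168 / 1.06)² = 2 × 2.989² = 2 × 8.93 = 17.9.
Round up to the next whole participant.

n = 18 per group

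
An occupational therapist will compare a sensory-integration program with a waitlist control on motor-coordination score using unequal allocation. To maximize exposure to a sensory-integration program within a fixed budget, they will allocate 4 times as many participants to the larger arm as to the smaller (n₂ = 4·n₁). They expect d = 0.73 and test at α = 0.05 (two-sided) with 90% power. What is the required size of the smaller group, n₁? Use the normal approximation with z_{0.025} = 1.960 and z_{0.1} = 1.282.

n₁ = 25

With allocation ratio k = n₂/n₁ = 4, Var(x̄₁−x̄₂) = σ²(1/n₁ + 1/(k·n₁)) = σ²·(k+1)/(k·n₁).
So n₁ = (1 + 1/k)·((z_{α/2} + z_β)/d)² = 1.250 × (3.242/0.73)².
n₁ = 1.250 × 19.72 = 24.7.
Round up: n₁ = 25, giving n₂ = 4 × 25 = 100.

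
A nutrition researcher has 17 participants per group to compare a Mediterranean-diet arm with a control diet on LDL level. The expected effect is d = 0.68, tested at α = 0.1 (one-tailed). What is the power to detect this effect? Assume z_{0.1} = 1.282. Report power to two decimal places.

power ≈ 0.76

For two equal groups, power = Φ(d·√(n/2) − z_{α}).
d·√(n/2) = 0.68 × √(17/2) = 0.68 × 2.915 = 1.983.
z_β = 1.983 − 1.282 = 0.701.
Power = Φ(0.701) = 0.758.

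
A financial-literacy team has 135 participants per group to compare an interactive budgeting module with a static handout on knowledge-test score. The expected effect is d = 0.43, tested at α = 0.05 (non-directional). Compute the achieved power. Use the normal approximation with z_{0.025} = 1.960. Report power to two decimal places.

power ≈ 0.94

For two equal groups, power = Φ(d·√(n/2) − z_{α/2}).
d·√(n/2) = 0.43 × √(135/2) = 0.43 × 8.216 = 3.533.
z_β = 3.533 − 1.960 = 1.573.
Power = Φ(1.573) = 0.942.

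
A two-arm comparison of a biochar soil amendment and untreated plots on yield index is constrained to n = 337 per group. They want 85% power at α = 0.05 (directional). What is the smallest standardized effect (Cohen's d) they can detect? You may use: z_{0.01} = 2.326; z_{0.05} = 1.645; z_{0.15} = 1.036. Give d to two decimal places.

For two independent groups of n = 337 each: d_min = (z_{α} + z_β)·√(2/n).
z-sum = 1.645 + 1.036 = 2.681.
d_min = 2.681 × √(2/337) = 2.681 × 0.0770 = 0.207.

d_min ≈ 0.21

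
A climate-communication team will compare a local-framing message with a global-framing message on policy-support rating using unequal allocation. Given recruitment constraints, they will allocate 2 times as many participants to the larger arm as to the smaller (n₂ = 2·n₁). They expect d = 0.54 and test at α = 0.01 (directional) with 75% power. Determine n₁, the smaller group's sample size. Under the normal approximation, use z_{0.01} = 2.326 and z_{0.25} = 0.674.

With allocation ratio k = n₂/n₁ = 2, Var(x̄₁−x̄₂) = σ²(1/n₁ + 1/(k·n₁)) = σ²·(k+1)/(k·n₁).
So n₁ = (1 + 1/k)·((z_{α} + z_β)/d)² = 1.500 × (3.000/0.54)².
n₁ = 1.500 × 30.86 = 46.3.
Round up: n₁ = 47, giving n₂ = 2 × 47 = 94.

n₁ = 47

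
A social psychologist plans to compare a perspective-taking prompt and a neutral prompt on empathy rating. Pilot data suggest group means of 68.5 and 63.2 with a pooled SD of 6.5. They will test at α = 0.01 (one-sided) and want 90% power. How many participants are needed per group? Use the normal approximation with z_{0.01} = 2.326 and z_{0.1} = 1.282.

n = 40 per group

Cohen's d = |M₁ − M₂| / SD_pooled = |68.5 − 63.2| / 6.5 = 5.3 / 6.5 = 0.815.
For two independent groups with equal n: n = 2·((z_{α} + z_β) / d)².
z_{α} + z_β = 2.326 + 1.282 = 3.608.
n = 2 × (3.608 / 0.815)² = 2 × 4.427² = 2 × 19.60 = 39.2.
Round up to the next whole participant.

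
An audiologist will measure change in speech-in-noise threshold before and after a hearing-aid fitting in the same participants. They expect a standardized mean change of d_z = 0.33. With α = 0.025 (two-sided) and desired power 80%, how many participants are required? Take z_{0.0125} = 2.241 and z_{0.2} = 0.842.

For a paired (one-sample on differences) test: n = ((z_{α/2} + z_β) / d)².
z_{α/2} + z_β = 2.241 + 0.842 = 3.083.
n = (3.083 / 0.33)² = 9.342² = 87.28.
Round up.

n = 88 pairs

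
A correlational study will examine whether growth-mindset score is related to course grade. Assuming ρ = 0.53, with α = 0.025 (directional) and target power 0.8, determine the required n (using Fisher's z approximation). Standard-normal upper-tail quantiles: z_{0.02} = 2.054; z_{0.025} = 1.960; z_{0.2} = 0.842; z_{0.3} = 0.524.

Fisher's z: C = ½·ln((1+r)/(1−r)) = ½·ln(3.2553) = 0.5901.
n = ((z_{α} + z_β)/C)² + 3.
(1.960 + 0.842) / 0.5901 = 2.802 / 0.5901 = 4.748.
n = 4.748² + 3 = 22.55 + 3 = 25.5.
Round up.

n = 26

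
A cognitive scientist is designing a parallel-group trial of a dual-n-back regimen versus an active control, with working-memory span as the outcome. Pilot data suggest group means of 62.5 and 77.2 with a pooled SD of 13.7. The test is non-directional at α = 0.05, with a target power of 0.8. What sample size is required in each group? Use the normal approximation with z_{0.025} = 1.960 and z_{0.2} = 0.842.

n = 14 per group

Cohen's d = |M₁ − M₂| / SD_pooled = |62.5 − 77.2| / 13.7 = 14.7 / 13.7 = 1.073.
For two independent groups with equal n: n = 2·((z_{α/2} + z_β) / d)².
z_{α/2} + z_β = 1.960 + 0.842 = 2.802.
n = 2 × (2.802 / 1.073)² = 2 × 2.611² = 2 × 6.82 = 13.6.
Round up to the next whole participant.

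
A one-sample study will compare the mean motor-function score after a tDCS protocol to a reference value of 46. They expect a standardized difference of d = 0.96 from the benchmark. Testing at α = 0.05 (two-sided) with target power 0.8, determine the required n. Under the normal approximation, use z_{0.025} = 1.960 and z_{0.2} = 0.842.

n = 9

For a one-sample test: n = ((z_{α/2} + z_β) / d)².
z_{α/2} + z_β = 1.960 + 0.842 = 2.802.
n = (2.802 / 0.96)² = 2.919² = 8.52.
Round up.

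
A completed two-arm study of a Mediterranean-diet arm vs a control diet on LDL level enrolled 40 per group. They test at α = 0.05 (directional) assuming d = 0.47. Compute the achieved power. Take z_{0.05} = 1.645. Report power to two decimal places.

For two equal groups, power = Φ(d·√(n/2) − z_{α}).
d·√(n/2) = 0.47 × √(40/2) = 0.47 × 4.472 = 2.102.
z_β = 2.102 − 1.645 = 0.457.
Power = Φ(0.457) = 0.676.

power ≈ 0.68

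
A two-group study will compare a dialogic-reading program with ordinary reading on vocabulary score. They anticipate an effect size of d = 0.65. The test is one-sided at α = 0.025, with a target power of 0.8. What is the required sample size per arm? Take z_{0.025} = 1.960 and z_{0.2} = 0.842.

n = 38 per group

For two independent groups with equal n: n = 2·((z_{α} + z_β) / d)².
z_{α} + z_β = 1.960 + 0.842 = 2.802.
n = 2 × (2.802 / 0.65)² = 2 × 4.311² = 2 × 18.58 = 37.2.
Round up to the next whole participant.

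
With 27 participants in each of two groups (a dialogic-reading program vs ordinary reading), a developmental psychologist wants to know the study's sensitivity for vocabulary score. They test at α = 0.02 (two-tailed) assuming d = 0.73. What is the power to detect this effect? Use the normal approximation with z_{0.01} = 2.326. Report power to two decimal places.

power ≈ 0.64

For two equal groups, power = Φ(d·√(n/2) − z_{α/2}).
d·√(n/2) = 0.73 × √(27/2) = 0.73 × 3.674 = 2.682.
z_β = 2.682 − 2.326 = 0.356.
Power = Φ(0.356) = 0.639.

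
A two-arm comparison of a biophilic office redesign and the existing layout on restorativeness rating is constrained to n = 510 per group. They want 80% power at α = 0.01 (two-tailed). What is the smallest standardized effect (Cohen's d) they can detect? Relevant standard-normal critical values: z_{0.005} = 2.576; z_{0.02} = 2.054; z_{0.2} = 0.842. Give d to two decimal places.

d_min ≈ 0.21

For two independent groups of n = 510 each: d_min = (z_{α/2} + z_β)·√(2/n).
z-sum = 2.576 + 0.842 = 3.418.
d_min = 3.418 × √(2/510) = 3.418 × 0.0626 = 0.214.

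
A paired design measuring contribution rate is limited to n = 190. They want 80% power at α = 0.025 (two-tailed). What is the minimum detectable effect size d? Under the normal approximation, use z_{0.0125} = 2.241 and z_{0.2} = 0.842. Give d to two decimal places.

d_min ≈ 0.22

For a single sample (or paired design) of n = 190: d_min = (z_{α/2} + z_β)/√n.
z-sum = 2.241 + 0.842 = 3.083.
d_min = 3.083 / √190 = 3.083 / 13.784 = 0.224.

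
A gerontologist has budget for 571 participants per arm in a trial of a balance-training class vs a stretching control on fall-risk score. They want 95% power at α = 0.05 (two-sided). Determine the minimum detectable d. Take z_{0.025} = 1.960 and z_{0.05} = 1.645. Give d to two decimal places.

For two independent groups of n = 571 each: d_min = (z_{α/2} + z_β)·√(2/n).
z-sum = 1.960 + 1.645 = 3.605.
d_min = 3.605 × √(2/571) = 3.605 × 0.0592 = 0.213.

d_min ≈ 0.21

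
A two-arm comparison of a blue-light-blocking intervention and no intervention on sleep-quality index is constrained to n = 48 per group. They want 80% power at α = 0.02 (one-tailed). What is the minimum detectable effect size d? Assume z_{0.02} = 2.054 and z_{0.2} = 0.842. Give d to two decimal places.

d_min ≈ 0.59

For two independent groups of n = 48 each: d_min = (z_{α} + z_β)·√(2/n).
z-sum = 2.054 + 0.842 = 2.896.
d_min = 2.896 × √(2/48) = 2.896 × 0.2041 = 0.591.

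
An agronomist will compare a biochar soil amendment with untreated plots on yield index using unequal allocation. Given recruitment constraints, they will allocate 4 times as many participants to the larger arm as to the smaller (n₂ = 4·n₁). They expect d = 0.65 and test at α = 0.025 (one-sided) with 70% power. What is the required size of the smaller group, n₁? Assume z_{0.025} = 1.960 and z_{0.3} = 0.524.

n₁ = 19

With allocation ratio k = n₂/n₁ = 4, Var(x̄₁−x̄₂) = σ²(1/n₁ + 1/(k·n₁)) = σ²·(k+1)/(k·n₁).
So n₁ = (1 + 1/k)·((z_{α} + z_β)/d)² = 1.250 × (2.484/0.65)².
n₁ = 1.250 × 14.60 = 18.3.
Round up: n₁ = 19, giving n₂ = 4 × 19 = 76.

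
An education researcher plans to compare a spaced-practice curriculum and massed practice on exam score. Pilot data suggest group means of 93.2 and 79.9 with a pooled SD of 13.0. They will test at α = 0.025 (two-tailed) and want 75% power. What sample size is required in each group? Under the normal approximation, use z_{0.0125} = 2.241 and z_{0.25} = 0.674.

n = 17 per group

Cohen's d = |M₁ − M₂| / SD_pooled = |93.2 − 79.9| / 13.0 = 13.3 / 13.0 = 1.023.
For two independent groups with equal n: n = 2·((z_{α/2} + z_β) / d)².
z_{α/2} + z_β = 2.241 + 0.674 = 2.915.
n = 2 × (2.915 / 1.023)² = 2 × 2.849² = 2 × 8.12 = 16.2.
Round up to the next whole participant.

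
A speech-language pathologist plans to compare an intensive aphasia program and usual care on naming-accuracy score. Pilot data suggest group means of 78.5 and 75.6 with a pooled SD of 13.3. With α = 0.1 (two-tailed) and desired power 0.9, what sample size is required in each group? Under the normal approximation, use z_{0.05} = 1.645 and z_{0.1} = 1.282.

Cohen's d = |M₁ − M₂| / SD_pooled = |78.5 − 75.6| / 13.3 = 2.9 / 13.3 = 0.218.
For two independent groups with equal n: n = 2·((z_{α/2} + z_β) / d)².
z_{α/2} + z_β = 1.645 + 1.282 = 2.927.
n = 2 × (2.927 / 0.218)² = 2 × 13.427² = 2 × 180.27 = 360.5.
Round up to the next whole participant.

n = 361 per group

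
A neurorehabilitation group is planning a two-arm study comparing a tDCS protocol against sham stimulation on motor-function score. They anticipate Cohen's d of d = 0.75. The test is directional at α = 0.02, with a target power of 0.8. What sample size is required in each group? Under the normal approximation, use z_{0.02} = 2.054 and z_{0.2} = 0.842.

n = 30 per group

For two independent groups with equal n: n = 2·((z_{α} + z_β) / d)².
z_{α} + z_β = 2.054 + 0.842 = 2.896.
n = 2 × (2.896 / 0.75)² = 2 × 3.861² = 2 × 14.91 = 29.8.
Round up to the next whole participant.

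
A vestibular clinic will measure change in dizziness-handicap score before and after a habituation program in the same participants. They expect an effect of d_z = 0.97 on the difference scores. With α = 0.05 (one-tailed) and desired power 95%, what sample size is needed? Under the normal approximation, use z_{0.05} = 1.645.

n = 12 pairs

For a paired (one-sample on differences) test: n = ((z_{α} + z_β) / d)².
z_{α} + z_β = 1.645 + 1.645 = 3.290.
n = (3.290 / 0.97)² = 3.392² = 11.50.
Round up.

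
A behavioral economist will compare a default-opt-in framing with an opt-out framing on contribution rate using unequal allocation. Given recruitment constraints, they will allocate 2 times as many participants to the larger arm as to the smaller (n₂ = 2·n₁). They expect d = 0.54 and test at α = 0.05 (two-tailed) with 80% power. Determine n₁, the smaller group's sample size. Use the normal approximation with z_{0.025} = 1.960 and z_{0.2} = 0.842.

With allocation ratio k = n₂/n₁ = 2, Var(x̄₁−x̄₂) = σ²(1/n₁ + 1/(k·n₁)) = σ²·(k+1)/(k·n₁).
So n₁ = (1 + 1/k)·((z_{α/2} + z_β)/d)² = 1.500 × (2.802/0.54)².
n₁ = 1.500 × 26.92 = 40.4.
Round up: n₁ = 41, giving n₂ = 2 × 41 = 82.

n₁ = 41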